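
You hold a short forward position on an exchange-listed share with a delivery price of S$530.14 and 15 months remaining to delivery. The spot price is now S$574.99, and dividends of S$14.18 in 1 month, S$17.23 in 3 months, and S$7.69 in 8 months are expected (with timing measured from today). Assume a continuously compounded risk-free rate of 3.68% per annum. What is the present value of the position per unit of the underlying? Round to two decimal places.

-S$29.97

PV(remaining dividends) I = 14.18·e^(−0.0368·1/12) + 17.23·e^(−0.0368·3/12) + 7.69·e^(−0.0368·8/12) = 38.7124
Current forward F = (S − I)·e^(rT) = (574.99 − 38.7124)·e^(0.0368·15/12) = 536.2776 × 1.047074 = 561.5223
Value (long) = (F − K)·e^(−rT) = (561.5223 − 530.14) × 0.955042 = 29.9714
Short position value = −(long value) = -S$29.97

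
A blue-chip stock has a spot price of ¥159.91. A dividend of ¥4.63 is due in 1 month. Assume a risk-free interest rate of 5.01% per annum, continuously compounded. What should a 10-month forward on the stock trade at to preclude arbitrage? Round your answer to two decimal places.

¥161.92

PV(dividends) I = 4.63·e^(−0.0501·1/12)
I = 4.6107
F = (S − I)·e^(rT) = (159.91 − 4.6107) · e^(0.0501·10/12)
= 155.2993 · e^0.041750 = 155.2993 × 1.042634 = ¥161.92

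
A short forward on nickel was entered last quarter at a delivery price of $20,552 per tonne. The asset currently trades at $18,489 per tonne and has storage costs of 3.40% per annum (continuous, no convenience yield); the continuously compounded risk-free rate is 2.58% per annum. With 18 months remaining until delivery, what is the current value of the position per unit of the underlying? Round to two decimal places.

Current fair forward for the remaining 18 months: F = S·e^((r + u)·T), (r + u) = 0.0258 + 0.0340 = 0.0598
F = 18489 · e^(0.0598 × 18/12) = 18489 × 1.09384608 = 20224.1202
Value of long forward = (F − K)·e^(−rT) = (20224.1202 − 20552) · e^(−0.0258·18/12)
= -327.8798 × 0.96203928 = -315.43
Short position value = −(long value) = $315.43

$315.43 per tonne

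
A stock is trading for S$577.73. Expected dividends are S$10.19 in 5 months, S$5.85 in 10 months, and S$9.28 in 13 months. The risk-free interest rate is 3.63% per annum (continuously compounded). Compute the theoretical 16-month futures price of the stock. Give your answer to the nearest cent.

S$580.52

PV(dividends) I = 10.19·e^(−0.0363·5/12) + 5.85·e^(−0.0363·10/12) + 9.28·e^(−0.0363·13/12)
I = 10.0370 + 5.6757 + 8.9221 = 24.6348
F = (S − I)·e^(rT) = (577.73 − 24.6348) · e^(0.0363·16/12)
= 553.0952 · e^0.048400 = 553.0952 × 1.049590 = S$580.52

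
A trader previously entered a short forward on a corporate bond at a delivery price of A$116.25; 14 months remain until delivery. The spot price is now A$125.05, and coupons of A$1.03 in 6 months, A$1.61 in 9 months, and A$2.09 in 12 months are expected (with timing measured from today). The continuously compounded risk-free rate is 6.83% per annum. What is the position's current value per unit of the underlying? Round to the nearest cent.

PV(remaining coupons) I = 1.03·e^(−0.0683·6/12) + 1.61·e^(−0.0683·9/12) + 2.09·e^(−0.0683·12/12) = 4.4770
Current forward F = (S − I)·e^(rT) = (125.05 − 4.4770)·e^(0.0683·14/12) = 120.5730 × 1.082944 = 130.5738
Value (long) = (F − K)·e^(−rT) = (130.5738 − 116.25) × 0.923409 = 13.2267
Short position value = −(long value) = -A$13.23

-A$13.23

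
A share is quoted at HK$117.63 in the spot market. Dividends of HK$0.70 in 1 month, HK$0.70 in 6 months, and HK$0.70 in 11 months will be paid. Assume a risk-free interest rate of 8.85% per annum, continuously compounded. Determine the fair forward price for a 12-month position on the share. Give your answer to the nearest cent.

HK$126.32

PV(dividends) I = 0.70·e^(−0.0885·1/12) + 0.70·e^(−0.0885·6/12) + 0.70·e^(−0.0885·11/12)
I = 0.6949 + 0.6697 + 0.6455 = 2.0101
F = (S − I)·e^(rT) = (117.63 − 2.0101) · e^(0.0885·12/12)
= 115.6199 · e^0.088500 = 115.6199 × 1.092534 = HK$126.32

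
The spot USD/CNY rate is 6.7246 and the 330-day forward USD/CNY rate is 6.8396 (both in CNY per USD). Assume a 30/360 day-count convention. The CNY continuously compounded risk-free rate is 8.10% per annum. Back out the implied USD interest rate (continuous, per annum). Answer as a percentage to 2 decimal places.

F = S·e^((r_CNY − r_USD)T) ⇒ r_USD = r_CNY − ln(F/S)/T
ln(6.8396/6.7246) = 0.016957; /(330/360) = 0.018499
r_USD = 0.0810 − 0.018499 = 0.062501
r_USD = 6.25%

6.25%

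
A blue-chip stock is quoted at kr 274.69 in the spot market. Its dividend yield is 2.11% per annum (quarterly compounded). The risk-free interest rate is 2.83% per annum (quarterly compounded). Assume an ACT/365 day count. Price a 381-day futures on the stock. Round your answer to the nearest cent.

F = S · (1+r/4)^(4T) / (1+q/4)^(4T)
= 274.69 × 1.029874 / 1.022210 = 274.69 × 1.007497
F = kr 276.75

kr 276.75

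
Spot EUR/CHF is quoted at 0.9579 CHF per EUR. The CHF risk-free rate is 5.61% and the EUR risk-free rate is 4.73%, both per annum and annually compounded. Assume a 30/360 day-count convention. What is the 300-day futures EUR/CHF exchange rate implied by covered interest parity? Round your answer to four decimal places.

By covered interest parity, F = S · (1+r_CHF)^T / (1+r_EUR)^T
= 0.9579 × 1.046536 / 1.039264 = 0.9579 × 1.006997
F = 0.9646 CHF per EUR

0.9646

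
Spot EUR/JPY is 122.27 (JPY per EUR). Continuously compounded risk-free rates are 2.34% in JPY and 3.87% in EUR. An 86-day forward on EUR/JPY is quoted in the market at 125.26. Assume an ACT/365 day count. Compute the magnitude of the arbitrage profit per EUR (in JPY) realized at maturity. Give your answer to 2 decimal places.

3.43 per EUR (in JPY)

Fair forward: F* = S·e^(carry·T), with carry = (r_JPY − r_EUR) = 0.0234 − 0.0387 = -0.0153
F* = 122.27 · e^(-0.0153 × 86/365) = 122.27 · e^-0.003605 = 122.27 × 0.996401 = 121.8300
Market 125.26 > fair 121.8300: forward overpriced → cash-and-carry (buy spot, short the forward).
At maturity, profit = |F_mkt − F*| = |125.26 − 121.8300| = 3.43 per EUR (in JPY)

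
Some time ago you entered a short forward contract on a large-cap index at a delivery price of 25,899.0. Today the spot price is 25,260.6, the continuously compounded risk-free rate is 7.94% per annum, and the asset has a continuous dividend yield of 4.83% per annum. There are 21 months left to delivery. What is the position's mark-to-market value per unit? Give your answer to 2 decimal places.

-674.03

Current fair forward for the remaining 21 months: F = S·e^((r − q)·T), (r − q) = 0.0794 − 0.0483 = 0.0311
F = 25260.6 · e^(0.0311 × 21/12) = 25260.6 × 1.05593328 = 26673.5082
Value of long forward = (F − K)·e^(−rT) = (26673.5082 − 25899.0) · e^(−0.0794·21/12)
= 774.5082 × 0.87027154 = 674.03
Short position value = −(long value) = -674.03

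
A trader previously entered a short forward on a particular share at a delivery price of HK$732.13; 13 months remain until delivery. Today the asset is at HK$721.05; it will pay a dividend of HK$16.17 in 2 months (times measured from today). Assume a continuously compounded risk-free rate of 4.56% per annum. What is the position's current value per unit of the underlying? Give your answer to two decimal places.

-HK$8.16

PV(remaining dividends) I = 16.17·e^(−0.0456·2/12) = 16.0476
Current forward F = (S − I)·e^(rT) = (721.05 − 16.0476)·e^(0.0456·13/12) = 705.0024 × 1.050641 = 740.7044
Value (long) = (F − K)·e^(−rT) = (740.7044 − 732.13) × 0.951800 = 8.1611
Short position value = −(long value) = -HK$8.16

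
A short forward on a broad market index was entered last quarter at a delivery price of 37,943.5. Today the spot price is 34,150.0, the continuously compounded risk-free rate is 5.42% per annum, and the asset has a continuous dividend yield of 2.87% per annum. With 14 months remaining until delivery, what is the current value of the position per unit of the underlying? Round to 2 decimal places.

Current fair forward for the remaining 14 months: F = S·e^((r − q)·T), (r − q) = 0.0542 − 0.0287 = 0.0255
F = 34150.0 · e^(0.0255 × 14/12) = 34150.0 × 1.03019695 = 35181.2258
Value of long forward = (F − K)·e^(−rT) = (35181.2258 − 37943.5) · e^(−0.0542·14/12)
= -2762.2742 × 0.93872441 = -2593.01
Short position value = −(long value) = 2593.01

2593.01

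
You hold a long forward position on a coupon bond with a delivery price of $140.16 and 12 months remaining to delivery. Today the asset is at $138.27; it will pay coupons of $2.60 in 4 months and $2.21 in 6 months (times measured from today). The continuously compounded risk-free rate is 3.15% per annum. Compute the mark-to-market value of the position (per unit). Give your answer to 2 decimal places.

PV(remaining coupons) I = 2.60·e^(−0.0315·4/12) + 2.21·e^(−0.0315·6/12) = 4.7483
Current forward F = (S − I)·e^(rT) = (138.27 − 4.7483)·e^(0.0315·12/12) = 133.5217 × 1.032001 = 137.7945
Value (long) = (F − K)·e^(−rT) = (137.7945 − 140.16) × 0.968991 = -2.2921
Value = -$2.29

-$2.29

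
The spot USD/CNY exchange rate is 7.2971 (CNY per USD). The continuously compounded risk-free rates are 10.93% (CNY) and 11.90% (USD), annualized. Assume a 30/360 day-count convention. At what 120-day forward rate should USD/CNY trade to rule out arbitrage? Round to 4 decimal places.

7.2735

F = S·e^((r_CNY − r_USD)T) = 7.2971 · e^((0.1093 − 0.1190) × 120/360)
= 7.2971 · e^-0.003233 = 7.2971 × 0.996772
F = 7.2735 CNY per USD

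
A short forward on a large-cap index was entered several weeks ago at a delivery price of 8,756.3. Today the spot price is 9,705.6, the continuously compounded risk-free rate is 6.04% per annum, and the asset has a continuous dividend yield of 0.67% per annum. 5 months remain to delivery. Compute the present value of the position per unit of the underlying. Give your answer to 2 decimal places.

Current fair forward for the remaining 5 months: F = S·e^((r − q)·T), (r − q) = 0.0604 − 0.0067 = 0.0537
F = 9705.6 · e^(0.0537 × 5/12) = 9705.6 × 1.02262720 = 9925.2106
Value of long forward = (F − K)·e^(−rT) = (9925.2106 − 8756.3) · e^(−0.0604·5/12)
= 1168.9106 × 0.97514737 = 1139.86
Short position value = −(long value) = -1139.86

-1139.86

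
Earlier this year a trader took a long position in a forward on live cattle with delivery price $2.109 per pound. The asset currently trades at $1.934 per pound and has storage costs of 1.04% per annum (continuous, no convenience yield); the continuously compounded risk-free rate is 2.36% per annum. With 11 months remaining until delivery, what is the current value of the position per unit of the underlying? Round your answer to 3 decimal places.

Current fair forward for the remaining 11 months: F = S·e^((r + u)·T), (r + u) = 0.0236 + 0.0104 = 0.0340
F = 1.934 · e^(0.0340 × 11/12) = 1.934 × 1.031657 = 1.9952
Value of long forward = (F − K)·e^(−rT) = (1.9952 − 2.109) · e^(−0.0236·11/12)
= -0.1138 × 0.978599 = -0.111

-$0.111 per pound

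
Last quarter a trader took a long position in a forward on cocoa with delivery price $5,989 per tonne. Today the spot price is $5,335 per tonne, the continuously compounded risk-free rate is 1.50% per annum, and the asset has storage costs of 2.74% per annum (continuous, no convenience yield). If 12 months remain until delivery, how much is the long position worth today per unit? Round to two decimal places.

-$416.64 per tonne

Current fair forward for the remaining 12 months: F = S·e^((r + u)·T), (r + u) = 0.0150 + 0.0274 = 0.0424
F = 5335 · e^(0.0424 × 12/12) = 5335 × 1.04331172 = 5566.0680
Value of long forward = (F − K)·e^(−rT) = (5566.0680 − 5989) · e^(−0.0150·12/12)
= -422.9320 × 0.98511194 = -416.64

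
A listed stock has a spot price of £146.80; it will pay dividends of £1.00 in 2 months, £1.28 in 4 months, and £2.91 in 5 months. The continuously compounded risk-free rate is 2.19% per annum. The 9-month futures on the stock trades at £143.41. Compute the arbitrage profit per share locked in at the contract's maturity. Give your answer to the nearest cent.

PV(dividends) I = 1.00·e^(−0.0219·2/12) + 1.28·e^(−0.0219·4/12) + 2.91·e^(−0.0219·5/12) = 5.1506
Fair futures F* = (S − I)·e^(rT) = (146.80 − 5.1506)·e^0.016425 = 141.6494 × 1.016561 = 143.9953
Market £143.41 < fair 143.9953: forward underpriced → reverse cash-and-carry (short the stock, invest proceeds at r, pay the dividends, go long the forward).
Profit at T = |F_mkt − F*| = |143.41 − 143.9953| = £0.59 per share

£0.59 per share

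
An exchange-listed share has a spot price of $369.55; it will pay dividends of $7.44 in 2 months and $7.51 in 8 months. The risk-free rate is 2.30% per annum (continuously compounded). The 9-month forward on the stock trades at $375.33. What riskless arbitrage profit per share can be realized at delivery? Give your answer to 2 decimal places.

$14.41 per share

PV(dividends) I = 7.44·e^(−0.0230·2/12) + 7.51·e^(−0.0230·8/12) = 14.8073
Fair forward F* = (S − I)·e^(rT) = (369.55 − 14.8073)·e^0.017250 = 354.7427 × 1.017400 = 360.9152
Market $375.33 > fair 360.9152: forward overpriced → cash-and-carry (borrow at r, buy the stock and collect the dividends, short the forward).
Profit at T = |F_mkt − F*| = |375.33 − 360.9152| = $14.41 per share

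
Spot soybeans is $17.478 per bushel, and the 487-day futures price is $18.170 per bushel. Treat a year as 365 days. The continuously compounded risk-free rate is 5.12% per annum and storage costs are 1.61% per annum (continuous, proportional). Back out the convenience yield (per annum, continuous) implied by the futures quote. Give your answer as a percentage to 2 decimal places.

3.82%

F = S·e^((r+u−y)T) ⇒ (r+u−y) = ln(F/S)/T
ln(18.170/17.478) = 0.038829; /T ⇒ 0.029102
y = r + u − ln(F/S)/T = 0.0512 + 0.0161 − 0.029102 = 0.038198
y = 3.82%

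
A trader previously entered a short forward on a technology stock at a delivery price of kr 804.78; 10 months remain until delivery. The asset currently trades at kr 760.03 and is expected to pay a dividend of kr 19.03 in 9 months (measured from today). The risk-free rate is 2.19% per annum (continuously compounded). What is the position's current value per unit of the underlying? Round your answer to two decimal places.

PV(remaining dividends) I = 19.03·e^(−0.0219·9/12) = 18.7200
Current forward F = (S − I)·e^(rT) = (760.03 − 18.7200)·e^(0.0219·10/12) = 741.3100 × 1.018418 = 754.9634
Value (long) = (F − K)·e^(−rT) = (754.9634 − 804.78) × 0.981916 = -48.9157
Short position value = −(long value) = kr 48.92

kr 48.92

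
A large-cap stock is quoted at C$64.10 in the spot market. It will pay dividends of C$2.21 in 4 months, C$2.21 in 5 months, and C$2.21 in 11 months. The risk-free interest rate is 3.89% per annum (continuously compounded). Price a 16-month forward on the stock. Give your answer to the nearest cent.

PV(dividends) I = 2.21·e^(−0.0389·4/12) + 2.21·e^(−0.0389·5/12) + 2.21·e^(−0.0389·11/12)
I = 2.1815 + 2.1745 + 2.1326 = 6.4886
F = (S − I)·e^(rT) = (64.10 − 6.4886) · e^(0.0389·16/12)
= 57.6114 · e^0.051867 = 57.6114 × 1.053236 = C$60.68

C$60.68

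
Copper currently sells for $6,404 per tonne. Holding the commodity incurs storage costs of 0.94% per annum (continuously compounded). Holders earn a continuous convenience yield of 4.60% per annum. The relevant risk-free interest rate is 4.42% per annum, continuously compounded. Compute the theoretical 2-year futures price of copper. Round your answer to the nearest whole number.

$6,502 per tonne

Net carry = r + u − y = 0.0442 + 0.0094 − 0.0460 = 0.0076
F = S·e^((r+u−y)T) = 6404 · e^(0.0076 × 2) = 6404 · e^0.015200
= 6404 × 1.015316 = $6,502 per tonne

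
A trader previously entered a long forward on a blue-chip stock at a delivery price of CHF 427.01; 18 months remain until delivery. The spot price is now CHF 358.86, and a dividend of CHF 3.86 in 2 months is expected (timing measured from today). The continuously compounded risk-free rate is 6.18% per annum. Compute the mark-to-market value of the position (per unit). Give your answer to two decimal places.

-CHF 34.17

PV(remaining dividends) I = 3.86·e^(−0.0618·2/12) = 3.8204
Current forward F = (S − I)·e^(rT) = (358.86 − 3.8204)·e^(0.0618·18/12) = 355.0396 × 1.097133 = 389.5257
Value (long) = (F − K)·e^(−rT) = (389.5257 − 427.01) × 0.911467 = -34.1657
Value = -CHF 34.17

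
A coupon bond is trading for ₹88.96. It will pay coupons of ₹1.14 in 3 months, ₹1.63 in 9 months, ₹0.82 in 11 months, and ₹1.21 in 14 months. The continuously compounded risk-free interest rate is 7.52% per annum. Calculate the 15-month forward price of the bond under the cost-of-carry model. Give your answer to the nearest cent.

₹92.75

PV(coupons) I = 1.14·e^(−0.0752·3/12) + 1.63·e^(−0.0752·9/12) + 0.82·e^(−0.0752·11/12) + 1.21·e^(−0.0752·14/12)
I = 1.1188 + 1.5406 + 0.7654 + 1.1084 = 4.5332
F = (S − I)·e^(rT) = (88.96 − 4.5332) · e^(0.0752·15/12)
= 84.4268 · e^0.094000 = 84.4268 × 1.098560 = ₹92.75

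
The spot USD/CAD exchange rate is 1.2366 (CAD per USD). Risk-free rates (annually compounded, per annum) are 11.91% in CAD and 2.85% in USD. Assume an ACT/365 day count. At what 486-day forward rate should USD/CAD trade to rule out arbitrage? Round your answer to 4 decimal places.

By covered interest parity, F = S · (1+r_CAD)^T / (1+r_USD)^T
= 1.2366 × 1.161634 / 1.038126 = 1.2366 × 1.118972
F = 1.3837 CAD per USD

1.3837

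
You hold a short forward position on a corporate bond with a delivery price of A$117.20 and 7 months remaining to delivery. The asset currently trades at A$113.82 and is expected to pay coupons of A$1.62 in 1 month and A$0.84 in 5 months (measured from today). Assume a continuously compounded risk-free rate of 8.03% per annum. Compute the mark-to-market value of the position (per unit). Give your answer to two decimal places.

A$0.44

PV(remaining coupons) I = 1.62·e^(−0.0803·1/12) + 0.84·e^(−0.0803·5/12) = 2.4216
Current forward F = (S − I)·e^(rT) = (113.82 − 2.4216)·e^(0.0803·7/12) = 111.3984 × 1.047956 = 116.7406
Value (long) = (F − K)·e^(−rT) = (116.7406 − 117.20) × 0.954238 = -0.4384
Short position value = −(long value) = A$0.44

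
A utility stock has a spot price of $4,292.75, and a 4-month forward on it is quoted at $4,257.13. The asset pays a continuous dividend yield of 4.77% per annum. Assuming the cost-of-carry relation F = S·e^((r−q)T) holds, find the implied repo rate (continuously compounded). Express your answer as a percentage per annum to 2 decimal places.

2.27%

From F = S·e^((r−q)T): (r − q) = ln(F/S)/T
ln(4257.13/4292.75) = ln(0.991702) = -0.008333
(r − q) = -0.008333 / (4/12) = -0.024999
r = ln(F/S)/T + q = -0.024999 + 0.0477 = 0.022701
r = 2.27%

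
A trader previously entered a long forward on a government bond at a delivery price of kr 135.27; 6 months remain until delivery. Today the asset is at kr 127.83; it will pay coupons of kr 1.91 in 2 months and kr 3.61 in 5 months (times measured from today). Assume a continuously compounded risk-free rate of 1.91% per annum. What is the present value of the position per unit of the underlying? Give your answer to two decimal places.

-kr 11.64

PV(remaining coupons) I = 1.91·e^(−0.0191·2/12) + 3.61·e^(−0.0191·5/12) = 5.4853
Current forward F = (S − I)·e^(rT) = (127.83 − 5.4853)·e^(0.0191·6/12) = 122.3447 × 1.009596 = 123.5187
Value (long) = (F − K)·e^(−rT) = (123.5187 − 135.27) × 0.990495 = -11.6396
Value = -kr 11.64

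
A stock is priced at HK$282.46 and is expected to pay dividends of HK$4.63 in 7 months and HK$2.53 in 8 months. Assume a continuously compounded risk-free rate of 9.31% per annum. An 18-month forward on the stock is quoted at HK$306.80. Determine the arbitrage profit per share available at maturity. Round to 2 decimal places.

HK$10.22 per share

PV(dividends) I = 4.63·e^(−0.0931·7/12) + 2.53·e^(−0.0931·8/12) = 6.7630
Fair forward F* = (S − I)·e^(rT) = (282.46 − 6.7630)·e^0.139650 = 275.6970 × 1.149871 = 317.0160
Market HK$306.80 < fair 317.0160: forward underpriced → reverse cash-and-carry (short the stock, invest proceeds at r, pay the dividends, go long the forward).
Profit at T = |F_mkt − F*| = |306.80 − 317.0160| = HK$10.22 per share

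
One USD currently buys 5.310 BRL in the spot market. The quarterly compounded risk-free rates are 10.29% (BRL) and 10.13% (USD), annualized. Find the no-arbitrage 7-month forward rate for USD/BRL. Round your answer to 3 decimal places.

By covered interest parity, F = S · (1+r_BRL/4)^(4T) / (1+r_USD/4)^(4T)
= 5.310 × 1.061057 / 1.060092 = 5.310 × 1.000910
F = 5.315 BRL per USD

5.315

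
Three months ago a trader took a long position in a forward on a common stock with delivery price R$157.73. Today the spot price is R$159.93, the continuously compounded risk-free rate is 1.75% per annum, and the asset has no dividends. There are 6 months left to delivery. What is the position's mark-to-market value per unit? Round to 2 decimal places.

R$3.57

Current fair forward for the remaining 6 months: F = S·e^(r·T), r = 0.0175
F = 159.93 · e^(0.0175 × 6/12) = 159.93 × 1.008788 = 161.3355
Value of long forward = (F − K)·e^(−rT) = (161.3355 − 157.73) · e^(−0.0175·6/12)
= 3.6055 × 0.991288 = 3.57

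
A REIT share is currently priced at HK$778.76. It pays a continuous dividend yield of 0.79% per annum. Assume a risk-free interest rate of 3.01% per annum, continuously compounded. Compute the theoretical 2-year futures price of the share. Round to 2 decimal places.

HK$814.12

F = S·e^((r − q)T) = 778.76 · e^((0.0301 − 0.0079) × 2)
= 778.76 · e^0.044400 = 778.76 × 1.045400
F = HK$814.12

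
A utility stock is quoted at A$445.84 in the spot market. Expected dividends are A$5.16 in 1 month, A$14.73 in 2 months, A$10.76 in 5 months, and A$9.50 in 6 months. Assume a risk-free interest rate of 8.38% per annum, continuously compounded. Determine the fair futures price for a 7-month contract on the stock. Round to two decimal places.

PV(dividends) I = 5.16·e^(−0.0838·1/12) + 14.73·e^(−0.0838·2/12) + 10.76·e^(−0.0838·5/12) + 9.50·e^(−0.0838·6/12)
I = 5.1241 + 14.5257 + 10.3908 + 9.1102 = 39.1508
F = (S − I)·e^(rT) = (445.84 − 39.1508) · e^(0.0838·7/12)
= 406.6892 · e^0.048883 = 406.6892 × 1.050097 = A$427.06

A$427.06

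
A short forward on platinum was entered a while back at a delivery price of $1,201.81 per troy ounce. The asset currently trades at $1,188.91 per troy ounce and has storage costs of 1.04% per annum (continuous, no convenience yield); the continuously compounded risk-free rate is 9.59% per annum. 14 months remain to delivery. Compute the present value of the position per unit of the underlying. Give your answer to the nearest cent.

-$128.83 per troy ounce

Current fair forward for the remaining 14 months: F = S·e^((r + u)·T), (r + u) = 0.0959 + 0.0104 = 0.1063
F = 1188.91 · e^(0.1063 × 14/12) = 1188.91 × 1.13203474 = 1345.8874
Value of long forward = (F − K)·e^(−rT) = (1345.8874 − 1201.81) · e^(−0.0959·14/12)
= 144.0774 × 0.89414857 = 128.83
Short position value = −(long value) = -$128.83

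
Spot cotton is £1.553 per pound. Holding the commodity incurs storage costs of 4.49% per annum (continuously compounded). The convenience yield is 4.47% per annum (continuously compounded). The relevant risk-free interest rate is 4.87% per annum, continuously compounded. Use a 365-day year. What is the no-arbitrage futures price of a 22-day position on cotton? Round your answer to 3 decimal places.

£1.558 per pound

Net carry = r + u − y = 0.0487 + 0.0449 − 0.0447 = 0.0489
F = S·e^((r+u−y)T) = 1.553 · e^(0.0489 × 22/365) = 1.553 · e^0.002947
= 1.553 × 1.002951 = £1.558 per pound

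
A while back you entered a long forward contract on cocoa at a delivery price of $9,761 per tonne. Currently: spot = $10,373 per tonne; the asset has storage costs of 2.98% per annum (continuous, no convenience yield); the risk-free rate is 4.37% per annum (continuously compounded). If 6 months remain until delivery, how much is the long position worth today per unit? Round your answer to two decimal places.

Current fair forward for the remaining 6 months: F = S·e^((r + u)·T), (r + u) = 0.0437 + 0.0298 = 0.0735
F = 10373 · e^(0.0735 × 6/12) = 10373 × 1.03743363 = 10761.2990
Value of long forward = (F − K)·e^(−rT) = (10761.2990 − 9761) · e^(−0.0437·6/12)
= 1000.2990 × 0.97838698 = 978.68

$978.68 per tonne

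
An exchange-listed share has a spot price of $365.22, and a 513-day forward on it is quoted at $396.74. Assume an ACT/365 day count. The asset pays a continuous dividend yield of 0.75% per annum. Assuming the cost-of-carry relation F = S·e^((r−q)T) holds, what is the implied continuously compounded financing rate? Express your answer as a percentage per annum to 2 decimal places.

6.64%

From F = S·e^((r−q)T): (r − q) = ln(F/S)/T
ln(396.74/365.22) = ln(1.086304) = 0.082781
(r − q) = 0.082781 / (513/365) = 0.058899
r = ln(F/S)/T + q = 0.058899 + 0.0075 = 0.066399
r = 6.64%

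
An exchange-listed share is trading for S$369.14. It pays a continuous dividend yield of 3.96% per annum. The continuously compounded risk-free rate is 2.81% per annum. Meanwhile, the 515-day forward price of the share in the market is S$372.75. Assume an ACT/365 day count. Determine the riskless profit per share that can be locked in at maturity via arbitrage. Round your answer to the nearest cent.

S$9.55 per share

Fair forward: F* = S·e^(carry·T), with carry = (r − q) = 0.0281 − 0.0396 = -0.0115
F* = 369.14 · e^(-0.0115 × 515/365) = 369.14 · e^-0.016226 = 369.14 × 0.983905 = S$363.1987
Market S$372.75 > fair S$363.1987: forward overpriced → cash-and-carry (buy spot, short the forward).
At maturity, profit = |F_mkt − F*| = |372.75 − 363.1987| = S$9.55 per share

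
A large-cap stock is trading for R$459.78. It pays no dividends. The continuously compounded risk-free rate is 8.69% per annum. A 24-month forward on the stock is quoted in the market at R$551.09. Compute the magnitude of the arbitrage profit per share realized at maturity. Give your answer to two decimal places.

Fair forward: F* = S·e^(carry·T), with carry = r = 0.0869
F* = 459.78 · e^(0.0869 × 24/12) = 459.78 · e^0.173800 = 459.78 × 1.189818 = R$547.0545
Market R$551.09 > fair R$547.0545: forward overpriced → cash-and-carry (buy spot, short the forward).
At maturity, profit = |F_mkt − F*| = |551.09 − 547.0545| = R$4.04 per share

R$4.04 per share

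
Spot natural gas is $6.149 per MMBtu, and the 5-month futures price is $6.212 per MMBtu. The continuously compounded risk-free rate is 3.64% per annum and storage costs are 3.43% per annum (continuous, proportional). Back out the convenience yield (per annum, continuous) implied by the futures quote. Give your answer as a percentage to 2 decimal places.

4.62%

F = S·e^((r+u−y)T) ⇒ (r+u−y) = ln(F/S)/T
ln(6.212/6.149) = 0.010193; /T ⇒ 0.024463
y = r + u − ln(F/S)/T = 0.0364 + 0.0343 − 0.024463 = 0.046237
y = 4.62%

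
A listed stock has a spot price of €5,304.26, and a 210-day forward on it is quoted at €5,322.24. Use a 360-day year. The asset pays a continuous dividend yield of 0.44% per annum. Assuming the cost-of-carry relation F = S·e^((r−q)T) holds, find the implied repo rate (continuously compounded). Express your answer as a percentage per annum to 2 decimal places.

From F = S·e^((r−q)T): (r − q) = ln(F/S)/T
ln(5322.24/5304.26) = ln(1.003390) = 0.003384
(r − q) = 0.003384 / (210/360) = 0.005801
r = ln(F/S)/T + q = 0.005801 + 0.0044 = 0.010201
r = 1.02%

1.02%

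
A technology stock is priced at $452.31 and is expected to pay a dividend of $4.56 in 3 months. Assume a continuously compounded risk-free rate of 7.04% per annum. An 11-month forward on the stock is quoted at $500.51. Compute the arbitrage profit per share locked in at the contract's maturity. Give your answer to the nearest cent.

PV(dividends) I = 4.56·e^(−0.0704·3/12) = 4.4804
Fair forward F* = (S − I)·e^(rT) = (452.31 − 4.4804)·e^0.064533 = 447.8296 × 1.066661 = 477.6824
Market $500.51 > fair 477.6824: forward overpriced → cash-and-carry (borrow at r, buy the stock and collect the dividends, short the forward).
Profit at T = |F_mkt − F*| = |500.51 − 477.6824| = $22.83 per share

$22.83 per share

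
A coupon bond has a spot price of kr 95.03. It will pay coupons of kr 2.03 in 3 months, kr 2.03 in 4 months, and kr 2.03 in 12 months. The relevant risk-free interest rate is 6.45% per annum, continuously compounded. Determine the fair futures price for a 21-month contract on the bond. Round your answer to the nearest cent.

PV(coupons) I = 2.03·e^(−0.0645·3/12) + 2.03·e^(−0.0645·4/12) + 2.03·e^(−0.0645·12/12)
I = 1.9975 + 1.9868 + 1.9032 = 5.8875
F = (S − I)·e^(rT) = (95.03 − 5.8875) · e^(0.0645·21/12)
= 89.1425 · e^0.112875 = 89.1425 × 1.119492 = kr 99.79

kr 99.79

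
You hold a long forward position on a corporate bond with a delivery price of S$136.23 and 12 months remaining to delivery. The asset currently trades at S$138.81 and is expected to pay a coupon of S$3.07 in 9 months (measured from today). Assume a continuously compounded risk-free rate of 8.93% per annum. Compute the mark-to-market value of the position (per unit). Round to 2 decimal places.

PV(remaining coupons) I = 3.07·e^(−0.0893·9/12) = 2.8711
Current forward F = (S − I)·e^(rT) = (138.81 − 2.8711)·e^(0.0893·12/12) = 135.9389 × 1.093409 = 148.6368
Value (long) = (F − K)·e^(−rT) = (148.6368 − 136.23) × 0.914571 = 11.3469
Value = S$11.35

S$11.35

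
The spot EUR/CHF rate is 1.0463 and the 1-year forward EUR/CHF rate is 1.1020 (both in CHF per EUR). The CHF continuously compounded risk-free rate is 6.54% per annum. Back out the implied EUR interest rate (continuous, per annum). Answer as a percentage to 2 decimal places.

1.35%

F = S·e^((r_CHF − r_EUR)T) ⇒ r_EUR = r_CHF − ln(F/S)/T
ln(1.1020/1.0463) = 0.051867; /(1) = 0.051867
r_EUR = 0.0654 − 0.051867 = 0.013533
r_EUR = 1.35%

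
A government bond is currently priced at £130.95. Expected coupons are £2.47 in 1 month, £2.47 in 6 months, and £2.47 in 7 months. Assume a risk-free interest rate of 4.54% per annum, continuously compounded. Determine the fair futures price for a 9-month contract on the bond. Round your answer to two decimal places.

PV(coupons) I = 2.47·e^(−0.0454·1/12) + 2.47·e^(−0.0454·6/12) + 2.47·e^(−0.0454·7/12)
I = 2.4607 + 2.4146 + 2.4054 = 7.2807
F = (S − I)·e^(rT) = (130.95 − 7.2807) · e^(0.0454·9/12)
= 123.6693 · e^0.034050 = 123.6693 × 1.034636 = £127.95

£127.95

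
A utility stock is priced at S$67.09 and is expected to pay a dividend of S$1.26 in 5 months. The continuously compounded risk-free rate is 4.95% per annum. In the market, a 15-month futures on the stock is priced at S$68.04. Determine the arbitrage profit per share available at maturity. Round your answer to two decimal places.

S$2.02 per share

PV(dividends) I = 1.26·e^(−0.0495·5/12) = 1.2343
Fair futures F* = (S − I)·e^(rT) = (67.09 − 1.2343)·e^0.061875 = 65.8557 × 1.063829 = 70.0592
Market S$68.04 < fair 70.0592: forward underpriced → reverse cash-and-carry (short the stock, invest proceeds at r, pay the dividends, go long the forward).
Profit at T = |F_mkt − F*| = |68.04 − 70.0592| = S$2.02 per share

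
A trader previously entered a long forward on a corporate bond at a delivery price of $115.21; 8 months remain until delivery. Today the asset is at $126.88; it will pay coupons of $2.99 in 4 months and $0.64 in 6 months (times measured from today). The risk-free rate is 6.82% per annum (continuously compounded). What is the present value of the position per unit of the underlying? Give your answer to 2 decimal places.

$13.25

PV(remaining coupons) I = 2.99·e^(−0.0682·4/12) + 0.64·e^(−0.0682·6/12) = 3.5413
Current forward F = (S − I)·e^(rT) = (126.88 − 3.5413)·e^(0.0682·8/12) = 123.3387 × 1.046516 = 129.0759
Value (long) = (F − K)·e^(−rT) = (129.0759 − 115.21) × 0.955551 = 13.2496
Value = $13.25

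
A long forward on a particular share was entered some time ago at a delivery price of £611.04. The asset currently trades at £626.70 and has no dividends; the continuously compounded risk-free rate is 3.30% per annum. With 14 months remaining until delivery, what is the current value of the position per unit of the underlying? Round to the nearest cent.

£38.74

Current fair forward for the remaining 14 months: F = S·e^(r·T), r = 0.0330
F = 626.70 · e^(0.0330 × 14/12) = 626.70 × 1.039251 = 651.2986
Value of long forward = (F − K)·e^(−rT) = (651.2986 − 611.04) · e^(−0.0330·14/12)
= 40.2586 × 0.962232 = 38.74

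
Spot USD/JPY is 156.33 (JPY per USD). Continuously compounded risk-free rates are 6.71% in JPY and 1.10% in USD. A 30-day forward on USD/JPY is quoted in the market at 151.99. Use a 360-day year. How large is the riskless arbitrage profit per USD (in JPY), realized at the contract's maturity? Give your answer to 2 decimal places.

5.07 per USD (in JPY)

Fair forward: F* = S·e^(carry·T), with carry = (r_JPY − r_USD) = 0.0671 − 0.0110 = 0.0561
F* = 156.33 · e^(0.0561 × 30/360) = 156.33 · e^0.004675 = 156.33 × 1.004686 = 157.0626
Market 151.99 < fair 157.0626: forward underpriced → reverse cash-and-carry (short spot, go long the forward).
At maturity, profit = |F_mkt − F*| = |151.99 − 157.0626| = 5.07 per USD (in JPY)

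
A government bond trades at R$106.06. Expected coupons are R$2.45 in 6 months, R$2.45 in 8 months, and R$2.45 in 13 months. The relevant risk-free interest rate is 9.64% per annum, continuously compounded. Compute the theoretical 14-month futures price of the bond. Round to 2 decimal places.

PV(coupons) I = 2.45·e^(−0.0964·6/12) + 2.45·e^(−0.0964·8/12) + 2.45·e^(−0.0964·13/12)
I = 2.3347 + 2.2975 + 2.2070 = 6.8392
F = (S − I)·e^(rT) = (106.06 − 6.8392) · e^(0.0964·14/12)
= 99.2208 · e^0.112467 = 99.2208 × 1.119035 = R$111.03

R$111.03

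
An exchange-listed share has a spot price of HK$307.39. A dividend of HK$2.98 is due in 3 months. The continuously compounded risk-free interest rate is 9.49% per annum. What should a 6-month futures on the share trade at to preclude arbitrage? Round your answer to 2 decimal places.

HK$319.28

PV(dividends) I = 2.98·e^(−0.0949·3/12)
I = 2.9101
F = (S − I)·e^(rT) = (307.39 − 2.9101) · e^(0.0949·6/12)
= 304.4799 · e^0.047450 = 304.4799 × 1.048594 = HK$319.28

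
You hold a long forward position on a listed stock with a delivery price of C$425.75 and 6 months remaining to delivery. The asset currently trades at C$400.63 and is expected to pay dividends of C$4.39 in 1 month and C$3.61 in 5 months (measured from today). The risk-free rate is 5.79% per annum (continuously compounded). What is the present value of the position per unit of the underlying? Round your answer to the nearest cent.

-C$20.86

PV(remaining dividends) I = 4.39·e^(−0.0579·1/12) + 3.61·e^(−0.0579·5/12) = 7.8928
Current forward F = (S − I)·e^(rT) = (400.63 − 7.8928)·e^(0.0579·6/12) = 392.7372 × 1.029373 = 404.2731
Value (long) = (F − K)·e^(−rT) = (404.2731 − 425.75) × 0.971465 = -20.8641
Value = -C$20.86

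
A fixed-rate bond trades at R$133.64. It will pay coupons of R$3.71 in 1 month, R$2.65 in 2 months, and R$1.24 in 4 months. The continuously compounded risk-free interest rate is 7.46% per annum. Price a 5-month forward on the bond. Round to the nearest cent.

R$130.11

PV(coupons) I = 3.71·e^(−0.0746·1/12) + 2.65·e^(−0.0746·2/12) + 1.24·e^(−0.0746·4/12)
I = 3.6870 + 2.6173 + 1.2095 = 7.5138
F = (S − I)·e^(rT) = (133.64 − 7.5138) · e^(0.0746·5/12)
= 126.1262 · e^0.031083 = 126.1262 × 1.031571 = R$130.11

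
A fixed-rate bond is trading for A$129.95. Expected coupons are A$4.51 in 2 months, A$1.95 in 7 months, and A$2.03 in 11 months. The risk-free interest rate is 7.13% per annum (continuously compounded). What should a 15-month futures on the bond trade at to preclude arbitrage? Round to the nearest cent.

PV(coupons) I = 4.51·e^(−0.0713·2/12) + 1.95·e^(−0.0713·7/12) + 2.03·e^(−0.0713·11/12)
I = 4.4567 + 1.8706 + 1.9016 = 8.2289
F = (S − I)·e^(rT) = (129.95 − 8.2289) · e^(0.0713·15/12)
= 121.7211 · e^0.089125 = 121.7211 × 1.093217 = A$133.07

A$133.07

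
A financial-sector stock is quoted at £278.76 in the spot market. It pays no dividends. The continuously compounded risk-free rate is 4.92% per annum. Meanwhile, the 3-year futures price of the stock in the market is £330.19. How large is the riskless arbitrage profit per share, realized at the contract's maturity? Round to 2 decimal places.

£7.09 per share

Fair futures: F* = S·e^(carry·T), with carry = r = 0.0492
F* = 278.76 · e^(0.0492 × 3) = 278.76 · e^0.147600 = 278.76 × 1.159049 = £323.0965
Market £330.19 > fair £323.0965: forward overpriced → cash-and-carry (buy spot, short the forward).
At maturity, profit = |F_mkt − F*| = |330.19 − 323.0965| = £7.09 per share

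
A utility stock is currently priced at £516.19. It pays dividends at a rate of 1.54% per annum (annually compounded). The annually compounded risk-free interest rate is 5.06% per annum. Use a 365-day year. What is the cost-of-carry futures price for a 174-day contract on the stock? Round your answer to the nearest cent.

F = S · (1+r)^T / (1+q)^T
= 516.19 × 1.023810 / 1.007312 = 516.19 × 1.016378
F = £524.64

£524.64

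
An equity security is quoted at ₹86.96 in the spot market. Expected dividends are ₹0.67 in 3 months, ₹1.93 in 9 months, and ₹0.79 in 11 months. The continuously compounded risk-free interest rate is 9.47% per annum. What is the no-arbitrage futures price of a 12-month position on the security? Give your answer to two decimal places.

PV(dividends) I = 0.67·e^(−0.0947·3/12) + 1.93·e^(−0.0947·9/12) + 0.79·e^(−0.0947·11/12)
I = 0.6543 + 1.7977 + 0.7243 = 3.1763
F = (S − I)·e^(rT) = (86.96 − 3.1763) · e^(0.0947·12/12)
= 83.7837 · e^0.094700 = 83.7837 × 1.099329 = ₹92.11

₹92.11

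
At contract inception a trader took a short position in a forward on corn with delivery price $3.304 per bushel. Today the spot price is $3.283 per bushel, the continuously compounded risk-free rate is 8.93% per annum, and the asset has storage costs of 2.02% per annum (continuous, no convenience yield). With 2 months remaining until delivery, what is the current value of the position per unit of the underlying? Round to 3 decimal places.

Current fair forward for the remaining 2 months: F = S·e^((r + u)·T), (r + u) = 0.0893 + 0.0202 = 0.1095
F = 3.283 · e^(0.1095 × 2/12) = 3.283 × 1.018418 = 3.3435
Value of long forward = (F − K)·e^(−rT) = (3.3435 − 3.304) · e^(−0.0893·2/12)
= 0.0395 × 0.985227 = 0.039
Short position value = −(long value) = -$0.039

-$0.039 per bushel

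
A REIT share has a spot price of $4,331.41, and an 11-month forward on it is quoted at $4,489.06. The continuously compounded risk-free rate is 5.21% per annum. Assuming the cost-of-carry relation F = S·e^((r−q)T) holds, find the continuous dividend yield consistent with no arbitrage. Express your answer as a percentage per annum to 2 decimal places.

From F = S·e^((r−q)T): (r − q) = ln(F/S)/T
ln(4489.06/4331.41) = ln(1.036397) = 0.035750
(r − q) = 0.035750 / (11/12) = 0.039000
q = r − ln(F/S)/T = 0.0521 − 0.039000 = 0.013100
q = 1.31%

1.31%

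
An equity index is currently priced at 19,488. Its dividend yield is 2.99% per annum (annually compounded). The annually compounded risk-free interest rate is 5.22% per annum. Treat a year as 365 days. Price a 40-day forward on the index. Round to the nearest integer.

19,534

F = S · (1+r)^T / (1+q)^T
= 19488 × 1.005592 / 1.003234 = 19488 × 1.002350
F = 19,534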